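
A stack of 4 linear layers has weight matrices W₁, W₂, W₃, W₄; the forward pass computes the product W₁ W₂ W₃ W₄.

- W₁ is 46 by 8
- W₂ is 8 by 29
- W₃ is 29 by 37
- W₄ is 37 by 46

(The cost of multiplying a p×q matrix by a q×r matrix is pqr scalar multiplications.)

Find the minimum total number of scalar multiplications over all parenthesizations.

Adjacent pairs: W₁W₂ = 46·8·29 = 10672; W₂W₃ = 8·29·37 = 8584; W₃W₄ = 29·37·46 = 49358.
Length 3: W₁..W₃: k=1: 0+8584+46·8·37=22200; k=2: 10672+0+46·29·37=60030 → min 22200 | W₂..W₄: k=2: 0+49358+8·29·46=60030; k=3: 8584+0+8·37·46=22200 → min 22200.
Length 4: W₁..W₄: k=1: 0+22200+46·8·46=39128; k=2: 10672+49358+46·29·46=121394; k=3: 22200+0+46·37·46=100492 → min 39128.
Optimal order: (W₁ ((W₂ W₃) W₄)) with cost 39128.

39128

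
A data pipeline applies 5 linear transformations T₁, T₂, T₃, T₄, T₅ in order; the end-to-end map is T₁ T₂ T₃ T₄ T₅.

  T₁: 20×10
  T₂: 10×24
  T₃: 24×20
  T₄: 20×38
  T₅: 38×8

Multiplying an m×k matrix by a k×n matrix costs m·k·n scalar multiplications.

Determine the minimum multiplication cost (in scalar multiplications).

Adjacent pairs: T₁T₂ = 20·10·24 = 4800; T₂T₃ = 10·24·20 = 4800; T₃T₄ = 24·20·38 = 18240; T₄T₅ = 20·38·8 = 6080.
Length 3: T₁..T₃: k=1: 0+4800+20·10·20=8800; k=2: 4800+0+20·24·20=14400 → min 8800 | T₂..T₄: k=2: 0+18240+10·24·38=27360; k=3: 4800+0+10·20·38=12400 → min 12400 | T₃..T₅: k=3: 0+6080+24·20·8=9920; k=4: 18240+0+24·38·8=25536 → min 9920.
Length 4: T₁..T₄: k=1: 0+12400+20·10·38=20000; k=2: 4800+18240+20·24·38=41280; k=3: 8800+0+20·20·38=24000 → min 20000 | T₂..T₅: k=2: 0+9920+10·24·8=11840; k=3: 4800+6080+10·20·8=12480; k=4: 12400+0+10·38·8=15440 → min 11840.
Length 5: T₁..T₅: k=1: 0+11840+20·10·8=13440; k=2: 4800+9920+20·24·8=18560; k=3: 8800+6080+20·20·8=18080; k=4: 20000+0+20·38·8=26080 → min 13440.
Optimal order: (T₁ (T₂ (T₃ (T₄ T₅)))) with cost 13440.

13440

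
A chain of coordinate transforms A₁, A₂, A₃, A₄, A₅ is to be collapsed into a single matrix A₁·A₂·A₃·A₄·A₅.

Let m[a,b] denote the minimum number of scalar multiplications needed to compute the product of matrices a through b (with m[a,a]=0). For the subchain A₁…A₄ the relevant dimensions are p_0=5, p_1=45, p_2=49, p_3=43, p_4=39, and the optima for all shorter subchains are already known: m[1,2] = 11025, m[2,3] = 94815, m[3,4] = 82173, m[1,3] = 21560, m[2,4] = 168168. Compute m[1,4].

m[1,4] = min over k∈[1,3] of m[1,k]+m[k+1,4]+p_{0}·p_k·p_{4}.
k=1: 0 + 168168 + 5·45·39 = 176943; k=2: 11025 + 82173 + 5·49·39 = 102753; k=3: 21560 + 0 + 5·43·39 = 29945.
Minimum: 29945 at k=3.

29945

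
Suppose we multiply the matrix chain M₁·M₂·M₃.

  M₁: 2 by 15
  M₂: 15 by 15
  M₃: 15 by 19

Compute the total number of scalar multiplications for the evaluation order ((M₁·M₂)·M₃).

(M₁·M₂): 2×15 by 15×15 → 2×15, cost 2·15·15 = 450
((M₁·M₂)·M₃): 2×15 by 15×19 → 2×19, cost 2·15·19 = 570; cumulative 1020
Total: 1020 scalar multiplications.

1020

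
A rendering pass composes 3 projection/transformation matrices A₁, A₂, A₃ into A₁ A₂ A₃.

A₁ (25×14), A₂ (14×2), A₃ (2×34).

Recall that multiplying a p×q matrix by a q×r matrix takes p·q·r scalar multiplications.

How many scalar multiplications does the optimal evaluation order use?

Order (A₁ (A₂ A₃)): (A₂ A₃): 14×2 by 2×34 → 14×34, cost 14·2·34 = 952; (A₁ (A₂ A₃)): 25×14 by 14×34 → 25×34, cost 25·14·34 = 11900; cumulative 12852. Total 12852.
Order ((A₁ A₂) A₃): (A₁ A₂): 25×14 by 14×2 → 25×2, cost 25·14·2 = 700; ((A₁ A₂) A₃): 25×2 by 2×34 → 25×34, cost 25·2·34 = 1700; cumulative 2400. Total 2400.
Minimum: 2400.

2400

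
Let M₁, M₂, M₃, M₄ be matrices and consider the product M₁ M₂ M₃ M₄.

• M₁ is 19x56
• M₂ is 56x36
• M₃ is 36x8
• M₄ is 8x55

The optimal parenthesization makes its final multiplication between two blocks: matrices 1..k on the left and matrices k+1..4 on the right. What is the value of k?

Adjacent pairs: M₁M₂ = 19·56·36 = 38304; M₂M₃ = 56·36·8 = 16128; M₃M₄ = 36·8·55 = 15840.
Length 3: M₁..M₃: k=1: 0+16128+19·56·8=24640; k=2: 38304+0+19·36·8=43776 → min 24640 | M₂..M₄: k=2: 0+15840+56·36·55=126720; k=3: 16128+0+56·8·55=40768 → min 40768.
Top-level splits: k=1: (M₁..M₁)·(M₂..M₄) → 0+40768+19·56·55 = 99288; k=2: (M₁..M₂)·(M₃..M₄) → 38304+15840+19·36·55 = 91764; k=3: (M₁..M₃)·(M₄..M₄) → 24640+0+19·8·55 = 33000.
Best split is after M₃, i.e. k = 3.

3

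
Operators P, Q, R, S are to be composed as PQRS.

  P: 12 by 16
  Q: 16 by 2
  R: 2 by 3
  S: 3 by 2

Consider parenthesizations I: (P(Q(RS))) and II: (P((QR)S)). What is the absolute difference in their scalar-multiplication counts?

116

Order I = (P(Q(RS))): (RS): 2×3 by 3×2 → 2×2, cost 2·3·2 = 12; (Q(RS)): 16×2 by 2×2 → 16×2, cost 16·2·2 = 64; cumulative 76; (P(Q(RS))): 12×16 by 16×2 → 12×2, cost 12·16·2 = 384; cumulative 460. Total 460.
Order II = (P((QR)S)): (QR): 16×2 by 2×3 → 16×3, cost 16·2·3 = 96; ((QR)S): 16×3 by 3×2 → 16×2, cost 16·3·2 = 96; cumulative 192; (P((QR)S)): 12×16 by 16×2 → 12×2, cost 12·16·2 = 384; cumulative 576. Total 576.
Difference: |460 − 576| = 116.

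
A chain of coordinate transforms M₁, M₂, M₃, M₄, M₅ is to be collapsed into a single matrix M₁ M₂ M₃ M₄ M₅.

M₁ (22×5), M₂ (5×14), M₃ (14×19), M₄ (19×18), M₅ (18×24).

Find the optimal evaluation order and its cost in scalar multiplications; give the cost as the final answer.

Adjacent pairs: M₁M₂ = 22·5·14 = 1540; M₂M₃ = 5·14·19 = 1330; M₃M₄ = 14·19·18 = 4788; M₄M₅ = 19·18·24 = 8208.
Length 3: M₁..M₃: k=1: 0+1330+22·5·19=3420; k=2: 1540+0+22·14·19=7392 → min 3420 | M₂..M₄: k=2: 0+4788+5·14·18=6048; k=3: 1330+0+5·19·18=3040 → min 3040 | M₃..M₅: k=3: 0+8208+14·19·24=14592; k=4: 4788+0+14·18·24=10836 → min 10836.
Length 4: M₁..M₄: k=1: 0+3040+22·5·18=5020; k=2: 1540+4788+22·14·18=11872; k=3: 3420+0+22·19·18=10944 → min 5020 | M₂..M₅: k=2: 0+10836+5·14·24=12516; k=3: 1330+8208+5·19·24=11818; k=4: 3040+0+5·18·24=5200 → min 5200.
Length 5: M₁..M₅: k=1: 0+5200+22·5·24=7840; k=2: 1540+10836+22·14·24=19768; k=3: 3420+8208+22·19·24=21660; k=4: 5020+0+22·18·24=14524 → min 7840.
Optimal parenthesization: (M₁ (((M₂ M₃) M₄) M₅)) with cost 7840.

7840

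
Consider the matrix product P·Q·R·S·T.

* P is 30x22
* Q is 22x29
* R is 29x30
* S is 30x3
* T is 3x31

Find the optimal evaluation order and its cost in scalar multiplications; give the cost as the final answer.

9294

Adjacent pairs: PQ = 30·22·29 = 19140; QR = 22·29·30 = 19140; RS = 29·30·3 = 2610; ST = 30·3·31 = 2790.
Length 3: P..R: k=1: 0+19140+30·22·30=38940; k=2: 19140+0+30·29·30=45240 → min 38940 | Q..S: k=2: 0+2610+22·29·3=4524; k=3: 19140+0+22·30·3=21120 → min 4524 | R..T: k=3: 0+2790+29·30·31=29760; k=4: 2610+0+29·3·31=5307 → min 5307.
Length 4: P..S: k=1: 0+4524+30·22·3=6504; k=2: 19140+2610+30·29·3=24360; k=3: 38940+0+30·30·3=41640 → min 6504 | Q..T: k=2: 0+5307+22·29·31=25085; k=3: 19140+2790+22·30·31=42390; k=4: 4524+0+22·3·31=6570 → min 6570.
Length 5: P..T: k=1: 0+6570+30·22·31=27030; k=2: 19140+5307+30·29·31=51417; k=3: 38940+2790+30·30·31=69630; k=4: 6504+0+30·3·31=9294 → min 9294.
Optimal parenthesization: ((P·(Q·(R·S)))·T) with cost 9294.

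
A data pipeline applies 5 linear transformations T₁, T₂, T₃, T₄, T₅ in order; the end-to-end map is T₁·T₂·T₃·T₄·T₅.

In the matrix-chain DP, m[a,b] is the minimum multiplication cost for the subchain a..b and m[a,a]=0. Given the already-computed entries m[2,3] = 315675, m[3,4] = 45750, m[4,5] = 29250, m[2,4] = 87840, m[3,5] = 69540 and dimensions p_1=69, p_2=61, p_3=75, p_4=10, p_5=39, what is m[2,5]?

m[2,5] = min over k∈[2,4] of m[2,k]+m[k+1,5]+p_{1}·p_k·p_{5}.
k=2: 0 + 69540 + 69·61·39 = 233691; k=3: 315675 + 29250 + 69·75·39 = 546750; k=4: 87840 + 0 + 69·10·39 = 114750.
Minimum: 114750 at k=4.

114750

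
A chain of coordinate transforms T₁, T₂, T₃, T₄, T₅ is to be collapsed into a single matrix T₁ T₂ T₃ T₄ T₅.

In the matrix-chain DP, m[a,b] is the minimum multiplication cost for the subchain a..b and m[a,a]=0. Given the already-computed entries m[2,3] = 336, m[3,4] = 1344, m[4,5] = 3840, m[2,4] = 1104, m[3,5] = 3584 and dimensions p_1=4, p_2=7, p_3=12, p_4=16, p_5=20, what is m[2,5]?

2384

m[2,5] = min over k∈[2,4] of m[2,k]+m[k+1,5]+p_{1}·p_k·p_{5}.
k=2: 0 + 3584 + 4·7·20 = 4144; k=3: 336 + 3840 + 4·12·20 = 5136; k=4: 1104 + 0 + 4·16·20 = 2384.
Minimum: 2384 at k=4.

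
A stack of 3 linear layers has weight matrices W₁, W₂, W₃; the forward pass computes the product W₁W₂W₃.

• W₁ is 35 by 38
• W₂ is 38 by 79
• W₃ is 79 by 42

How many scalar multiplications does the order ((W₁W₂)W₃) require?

(W₁W₂): 35×38 by 38×79 → 35×79, cost 35·38·79 = 105070
((W₁W₂)W₃): 35×79 by 79×42 → 35×42, cost 35·79·42 = 116130; cumulative 221200
Total: 221200 scalar multiplications.

221200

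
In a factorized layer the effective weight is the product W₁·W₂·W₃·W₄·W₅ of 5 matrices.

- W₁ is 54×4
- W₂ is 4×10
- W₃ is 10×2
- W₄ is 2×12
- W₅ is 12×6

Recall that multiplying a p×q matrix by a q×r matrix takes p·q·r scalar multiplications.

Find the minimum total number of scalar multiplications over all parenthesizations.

1304

Adjacent pairs: W₁W₂ = 54·4·10 = 2160; W₂W₃ = 4·10·2 = 80; W₃W₄ = 10·2·12 = 240; W₄W₅ = 2·12·6 = 144.
Length 3: W₁..W₃: k=1: 0+80+54·4·2=512; k=2: 2160+0+54·10·2=3240 → min 512 | W₂..W₄: k=2: 0+240+4·10·12=720; k=3: 80+0+4·2·12=176 → min 176 | W₃..W₅: k=3: 0+144+10·2·6=264; k=4: 240+0+10·12·6=960 → min 264.
Length 4: W₁..W₄: k=1: 0+176+54·4·12=2768; k=2: 2160+240+54·10·12=8880; k=3: 512+0+54·2·12=1808 → min 1808 | W₂..W₅: k=2: 0+264+4·10·6=504; k=3: 80+144+4·2·6=272; k=4: 176+0+4·12·6=464 → min 272.
Length 5: W₁..W₅: k=1: 0+272+54·4·6=1568; k=2: 2160+264+54·10·6=5664; k=3: 512+144+54·2·6=1304; k=4: 1808+0+54·12·6=5696 → min 1304.
Optimal order: ((W₁·(W₂·W₃))·(W₄·W₅)) with cost 1304.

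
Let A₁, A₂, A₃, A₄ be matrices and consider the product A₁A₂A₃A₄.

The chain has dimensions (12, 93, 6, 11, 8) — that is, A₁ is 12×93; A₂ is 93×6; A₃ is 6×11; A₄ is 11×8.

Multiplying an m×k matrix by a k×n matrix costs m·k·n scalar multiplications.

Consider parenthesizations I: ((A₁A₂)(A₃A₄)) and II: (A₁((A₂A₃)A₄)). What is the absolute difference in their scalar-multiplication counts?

15450

Order I = ((A₁A₂)(A₃A₄)): (A₁A₂): 12×93 by 93×6 → 12×6, cost 12·93·6 = 6696; (A₃A₄): 6×11 by 11×8 → 6×8, cost 6·11·8 = 528; ((A₁A₂)(A₃A₄)): 12×6 by 6×8 → 12×8, cost 12·6·8 = 576; cumulative 7800. Total 7800.
Order II = (A₁((A₂A₃)A₄)): (A₂A₃): 93×6 by 6×11 → 93×11, cost 93·6·11 = 6138; ((A₂A₃)A₄): 93×11 by 11×8 → 93×8, cost 93·11·8 = 8184; cumulative 14322; (A₁((A₂A₃)A₄)): 12×93 by 93×8 → 12×8, cost 12·93·8 = 8928; cumulative 23250. Total 23250.
Difference: |7800 − 23250| = 15450.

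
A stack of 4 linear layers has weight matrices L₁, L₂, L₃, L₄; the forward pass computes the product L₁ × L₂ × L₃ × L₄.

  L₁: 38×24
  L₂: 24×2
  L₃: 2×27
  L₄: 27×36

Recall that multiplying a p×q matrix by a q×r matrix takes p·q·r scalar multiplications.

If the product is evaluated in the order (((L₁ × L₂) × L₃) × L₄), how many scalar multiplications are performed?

40812

(L₁ × L₂): 38×24 by 24×2 → 38×2, cost 38·24·2 = 1824
((L₁ × L₂) × L₃): 38×2 by 2×27 → 38×27, cost 38·2·27 = 2052; cumulative 3876
(((L₁ × L₂) × L₃) × L₄): 38×27 by 27×36 → 38×36, cost 38·27·36 = 36936; cumulative 40812
Total: 40812 scalar multiplications.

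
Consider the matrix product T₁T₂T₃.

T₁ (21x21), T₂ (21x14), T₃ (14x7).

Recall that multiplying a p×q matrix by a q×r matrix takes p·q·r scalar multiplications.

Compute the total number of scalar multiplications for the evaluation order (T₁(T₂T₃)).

5145

(T₂T₃): 21×14 by 14×7 → 21×7, cost 21·14·7 = 2058
(T₁(T₂T₃)): 21×21 by 21×7 → 21×7, cost 21·21·7 = 3087; cumulative 5145
Total: 5145 scalar multiplications.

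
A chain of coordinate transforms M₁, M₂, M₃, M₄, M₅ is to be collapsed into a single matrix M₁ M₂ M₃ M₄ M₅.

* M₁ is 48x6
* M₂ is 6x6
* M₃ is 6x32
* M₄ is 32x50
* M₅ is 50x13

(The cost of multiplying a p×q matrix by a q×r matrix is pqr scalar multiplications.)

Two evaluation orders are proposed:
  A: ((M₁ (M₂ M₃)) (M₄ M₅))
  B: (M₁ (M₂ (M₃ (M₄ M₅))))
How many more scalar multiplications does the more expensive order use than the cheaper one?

Order A = ((M₁ (M₂ M₃)) (M₄ M₅)): (M₂ M₃): 6×6 by 6×32 → 6×32, cost 6·6·32 = 1152; (M₁ (M₂ M₃)): 48×6 by 6×32 → 48×32, cost 48·6·32 = 9216; cumulative 10368; (M₄ M₅): 32×50 by 50×13 → 32×13, cost 32·50·13 = 20800; ((M₁ (M₂ M₃)) (M₄ M₅)): 48×32 by 32×13 → 48×13, cost 48·32·13 = 19968; cumulative 51136. Total 51136.
Order B = (M₁ (M₂ (M₃ (M₄ M₅)))): (M₄ M₅): 32×50 by 50×13 → 32×13, cost 32·50·13 = 20800; (M₃ (M₄ M₅)): 6×32 by 32×13 → 6×13, cost 6·32·13 = 2496; cumulative 23296; (M₂ (M₃ (M₄ M₅))): 6×6 by 6×13 → 6×13, cost 6·6·13 = 468; cumulative 23764; (M₁ (M₂ (M₃ (M₄ M₅)))): 48×6 by 6×13 → 48×13, cost 48·6·13 = 3744; cumulative 27508. Total 27508.
Difference: |51136 − 27508| = 23628.

23628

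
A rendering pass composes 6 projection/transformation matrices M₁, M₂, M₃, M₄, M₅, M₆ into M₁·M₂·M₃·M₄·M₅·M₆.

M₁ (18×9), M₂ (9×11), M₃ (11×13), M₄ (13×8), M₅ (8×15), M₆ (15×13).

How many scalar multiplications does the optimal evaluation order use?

Adjacent pairs: M₁M₂ = 18·9·11 = 1782; M₂M₃ = 9·11·13 = 1287; M₃M₄ = 11·13·8 = 1144; M₄M₅ = 13·8·15 = 1560; M₅M₆ = 8·15·13 = 1560.
Length 3: M₁..M₃: k=1: 0+1287+18·9·13=3393; k=2: 1782+0+18·11·13=4356 → min 3393 | M₂..M₄: k=2: 0+1144+9·11·8=1936; k=3: 1287+0+9·13·8=2223 → min 1936 | M₃..M₅: k=3: 0+1560+11·13·15=3705; k=4: 1144+0+11·8·15=2464 → min 2464 | M₄..M₆: k=4: 0+1560+13·8·13=2912; k=5: 1560+0+13·15·13=4095 → min 2912.
Length 4: M₁..M₄: k=1: 0+1936+18·9·8=3232; k=2: 1782+1144+18·11·8=4510; k=3: 3393+0+18·13·8=5265 → min 3232 | M₂..M₅: k=2: 0+2464+9·11·15=3949; k=3: 1287+1560+9·13·15=4602; k=4: 1936+0+9·8·15=3016 → min 3016 | M₃..M₆: k=3: 0+2912+11·13·13=4771; k=4: 1144+1560+11·8·13=3848; k=5: 2464+0+11·15·13=4609 → min 3848.
Length 5: M₁..M₅: k=1: 0+3016+18·9·15=5446; k=2: 1782+2464+18·11·15=7216; k=3: 3393+1560+18·13·15=8463; k=4: 3232+0+18·8·15=5392 → min 5392 | M₂..M₆: k=2: 0+3848+9·11·13=5135; k=3: 1287+2912+9·13·13=5720; k=4: 1936+1560+9·8·13=4432; k=5: 3016+0+9·15·13=4771 → min 4432.
Length 6: M₁..M₆: k=1: 0+4432+18·9·13=6538; k=2: 1782+3848+18·11·13=8204; k=3: 3393+2912+18·13·13=9347; k=4: 3232+1560+18·8·13=6664; k=5: 5392+0+18·15·13=8902 → min 6538.
Optimal order: (M₁·((M₂·(M₃·M₄))·(M₅·M₆))) with cost 6538.

6538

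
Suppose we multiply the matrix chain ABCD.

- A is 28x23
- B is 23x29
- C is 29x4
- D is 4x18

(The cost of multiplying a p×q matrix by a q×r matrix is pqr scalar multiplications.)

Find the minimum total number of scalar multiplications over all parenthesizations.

Adjacent pairs: AB = 28·23·29 = 18676; BC = 23·29·4 = 2668; CD = 29·4·18 = 2088.
Length 3: A..C: k=1: 0+2668+28·23·4=5244; k=2: 18676+0+28·29·4=21924 → min 5244 | B..D: k=2: 0+2088+23·29·18=14094; k=3: 2668+0+23·4·18=4324 → min 4324.
Length 4: A..D: k=1: 0+4324+28·23·18=15916; k=2: 18676+2088+28·29·18=35380; k=3: 5244+0+28·4·18=7260 → min 7260.
Optimal order: ((A(BC))D) with cost 7260.

7260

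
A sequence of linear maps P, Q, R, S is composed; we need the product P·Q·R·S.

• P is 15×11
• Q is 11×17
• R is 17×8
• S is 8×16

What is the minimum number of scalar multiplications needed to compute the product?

4736

Adjacent pairs: PQ = 15·11·17 = 2805; QR = 11·17·8 = 1496; RS = 17·8·16 = 2176.
Length 3: P..R: k=1: 0+1496+15·11·8=2816; k=2: 2805+0+15·17·8=4845 → min 2816 | Q..S: k=2: 0+2176+11·17·16=5168; k=3: 1496+0+11·8·16=2904 → min 2904.
Length 4: P..S: k=1: 0+2904+15·11·16=5544; k=2: 2805+2176+15·17·16=9061; k=3: 2816+0+15·8·16=4736 → min 4736.
Optimal order: ((P·(Q·R))·S) with cost 4736.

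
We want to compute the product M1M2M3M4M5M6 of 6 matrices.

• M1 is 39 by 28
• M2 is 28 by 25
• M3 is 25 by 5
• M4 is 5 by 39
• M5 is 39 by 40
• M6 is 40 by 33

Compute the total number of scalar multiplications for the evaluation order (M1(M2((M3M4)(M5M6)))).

147666

(M3M4): 25×5 by 5×39 → 25×39, cost 25·5·39 = 4875
(M5M6): 39×40 by 40×33 → 39×33, cost 39·40·33 = 51480
((M3M4)(M5M6)): 25×39 by 39×33 → 25×33, cost 25·39·33 = 32175; cumulative 88530
(M2((M3M4)(M5M6))): 28×25 by 25×33 → 28×33, cost 28·25·33 = 23100; cumulative 111630
(M1(M2((M3M4)(M5M6)))): 39×28 by 28×33 → 39×33, cost 39·28·33 = 36036; cumulative 147666
Total: 147666 scalar multiplications.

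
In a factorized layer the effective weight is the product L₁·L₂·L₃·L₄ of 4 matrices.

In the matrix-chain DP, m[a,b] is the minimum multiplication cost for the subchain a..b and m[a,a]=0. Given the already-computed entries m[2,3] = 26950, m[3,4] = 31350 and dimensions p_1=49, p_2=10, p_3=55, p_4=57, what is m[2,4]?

59280

m[2,4] = min over k∈[2,3] of m[2,k]+m[k+1,4]+p_{1}·p_k·p_{4}.
k=2: 0 + 31350 + 49·10·57 = 59280; k=3: 26950 + 0 + 49·55·57 = 180565.
Minimum: 59280 at k=2.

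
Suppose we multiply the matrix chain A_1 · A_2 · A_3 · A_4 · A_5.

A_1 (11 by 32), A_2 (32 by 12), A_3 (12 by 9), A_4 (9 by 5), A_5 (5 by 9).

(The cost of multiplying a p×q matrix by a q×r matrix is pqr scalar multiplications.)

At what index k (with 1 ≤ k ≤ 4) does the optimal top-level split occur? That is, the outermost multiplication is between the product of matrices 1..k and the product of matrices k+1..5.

4

Adjacent pairs: A_1A_2 = 11·32·12 = 4224; A_2A_3 = 32·12·9 = 3456; A_3A_4 = 12·9·5 = 540; A_4A_5 = 9·5·9 = 405.
Length 3: A_1..A_3: k=1: 0+3456+11·32·9=6624; k=2: 4224+0+11·12·9=5412 → min 5412 | A_2..A_4: k=2: 0+540+32·12·5=2460; k=3: 3456+0+32·9·5=4896 → min 2460 | A_3..A_5: k=3: 0+405+12·9·9=1377; k=4: 540+0+12·5·9=1080 → min 1080.
Length 4: A_1..A_4: k=1: 0+2460+11·32·5=4220; k=2: 4224+540+11·12·5=5424; k=3: 5412+0+11·9·5=5907 → min 4220 | A_2..A_5: k=2: 0+1080+32·12·9=4536; k=3: 3456+405+32·9·9=6453; k=4: 2460+0+32·5·9=3900 → min 3900.
Top-level splits: k=1: (A_1..A_1)·(A_2..A_5) → 0+3900+11·32·9 = 7068; k=2: (A_1..A_2)·(A_3..A_5) → 4224+1080+11·12·9 = 6492; k=3: (A_1..A_3)·(A_4..A_5) → 5412+405+11·9·9 = 6708; k=4: (A_1..A_4)·(A_5..A_5) → 4220+0+11·5·9 = 4715.
Best split is after A_4, i.e. k = 4.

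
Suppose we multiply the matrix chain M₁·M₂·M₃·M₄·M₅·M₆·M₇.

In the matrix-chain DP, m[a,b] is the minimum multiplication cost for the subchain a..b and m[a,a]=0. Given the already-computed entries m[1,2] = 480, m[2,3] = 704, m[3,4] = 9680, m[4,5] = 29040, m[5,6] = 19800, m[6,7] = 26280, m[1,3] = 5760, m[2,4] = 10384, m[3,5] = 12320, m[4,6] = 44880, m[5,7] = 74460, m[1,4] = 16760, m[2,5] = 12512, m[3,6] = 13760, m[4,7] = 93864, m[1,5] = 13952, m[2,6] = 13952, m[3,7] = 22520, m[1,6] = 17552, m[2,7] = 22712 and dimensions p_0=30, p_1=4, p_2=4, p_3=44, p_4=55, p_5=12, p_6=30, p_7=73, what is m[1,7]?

31472

m[1,7] = min over k∈[1,6] of m[1,k]+m[k+1,7]+p_{0}·p_k·p_{7}.
k=1: 0 + 22712 + 30·4·73 = 31472; k=2: 480 + 22520 + 30·4·73 = 31760; k=3: 5760 + 93864 + 30·44·73 = 195984; k=4: 16760 + 74460 + 30·55·73 = 211670; k=5: 13952 + 26280 + 30·12·73 = 66512; k=6: 17552 + 0 + 30·30·73 = 83252.
Minimum: 31472 at k=1.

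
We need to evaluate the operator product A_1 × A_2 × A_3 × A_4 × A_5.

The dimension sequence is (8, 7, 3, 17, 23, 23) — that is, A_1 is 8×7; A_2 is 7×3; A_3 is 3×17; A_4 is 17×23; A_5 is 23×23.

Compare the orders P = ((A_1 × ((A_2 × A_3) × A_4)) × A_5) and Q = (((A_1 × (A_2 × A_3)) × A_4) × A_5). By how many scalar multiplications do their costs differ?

55

Order P = ((A_1 × ((A_2 × A_3) × A_4)) × A_5): (A_2 × A_3): 7×3 by 3×17 → 7×17, cost 7·3·17 = 357; ((A_2 × A_3) × A_4): 7×17 by 17×23 → 7×23, cost 7·17·23 = 2737; cumulative 3094; (A_1 × ((A_2 × A_3) × A_4)): 8×7 by 7×23 → 8×23, cost 8·7·23 = 1288; cumulative 4382; ((A_1 × ((A_2 × A_3) × A_4)) × A_5): 8×23 by 23×23 → 8×23, cost 8·23·23 = 4232; cumulative 8614. Total 8614.
Order Q = (((A_1 × (A_2 × A_3)) × A_4) × A_5): (A_2 × A_3): 7×3 by 3×17 → 7×17, cost 7·3·17 = 357; (A_1 × (A_2 × A_3)): 8×7 by 7×17 → 8×17, cost 8·7·17 = 952; cumulative 1309; ((A_1 × (A_2 × A_3)) × A_4): 8×17 by 17×23 → 8×23, cost 8·17·23 = 3128; cumulative 4437; (((A_1 × (A_2 × A_3)) × A_4) × A_5): 8×23 by 23×23 → 8×23, cost 8·23·23 = 4232; cumulative 8669. Total 8669.
Difference: |8614 − 8669| = 55.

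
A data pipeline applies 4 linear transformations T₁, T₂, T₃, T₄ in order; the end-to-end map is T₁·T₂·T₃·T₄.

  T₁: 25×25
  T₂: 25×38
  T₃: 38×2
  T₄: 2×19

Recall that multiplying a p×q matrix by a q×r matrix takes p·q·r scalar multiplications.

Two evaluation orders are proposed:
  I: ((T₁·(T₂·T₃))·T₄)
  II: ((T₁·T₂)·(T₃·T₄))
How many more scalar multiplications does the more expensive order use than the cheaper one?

Order I = ((T₁·(T₂·T₃))·T₄): (T₂·T₃): 25×38 by 38×2 → 25×2, cost 25·38·2 = 1900; (T₁·(T₂·T₃)): 25×25 by 25×2 → 25×2, cost 25·25·2 = 1250; cumulative 3150; ((T₁·(T₂·T₃))·T₄): 25×2 by 2×19 → 25×19, cost 25·2·19 = 950; cumulative 4100. Total 4100.
Order II = ((T₁·T₂)·(T₃·T₄)): (T₁·T₂): 25×25 by 25×38 → 25×38, cost 25·25·38 = 23750; (T₃·T₄): 38×2 by 2×19 → 38×19, cost 38·2·19 = 1444; ((T₁·T₂)·(T₃·T₄)): 25×38 by 38×19 → 25×19, cost 25·38·19 = 18050; cumulative 43244. Total 43244.
Difference: |4100 − 43244| = 39144.

39144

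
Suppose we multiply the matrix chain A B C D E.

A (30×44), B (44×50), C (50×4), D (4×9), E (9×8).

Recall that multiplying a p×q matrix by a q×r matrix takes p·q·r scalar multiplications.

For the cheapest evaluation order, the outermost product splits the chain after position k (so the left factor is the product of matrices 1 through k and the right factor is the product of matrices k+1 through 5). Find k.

Adjacent pairs: AB = 30·44·50 = 66000; BC = 44·50·4 = 8800; CD = 50·4·9 = 1800; DE = 4·9·8 = 288.
Length 3: A..C: k=1: 0+8800+30·44·4=14080; k=2: 66000+0+30·50·4=72000 → min 14080 | B..D: k=2: 0+1800+44·50·9=21600; k=3: 8800+0+44·4·9=10384 → min 10384 | C..E: k=3: 0+288+50·4·8=1888; k=4: 1800+0+50·9·8=5400 → min 1888.
Length 4: A..D: k=1: 0+10384+30·44·9=22264; k=2: 66000+1800+30·50·9=81300; k=3: 14080+0+30·4·9=15160 → min 15160 | B..E: k=2: 0+1888+44·50·8=19488; k=3: 8800+288+44·4·8=10496; k=4: 10384+0+44·9·8=13552 → min 10496.
Top-level splits: k=1: (A..A)·(B..E) → 0+10496+30·44·8 = 21056; k=2: (A..B)·(C..E) → 66000+1888+30·50·8 = 79888; k=3: (A..C)·(D..E) → 14080+288+30·4·8 = 15328; k=4: (A..D)·(E..E) → 15160+0+30·9·8 = 17320.
Best split is after C, i.e. k = 3.

3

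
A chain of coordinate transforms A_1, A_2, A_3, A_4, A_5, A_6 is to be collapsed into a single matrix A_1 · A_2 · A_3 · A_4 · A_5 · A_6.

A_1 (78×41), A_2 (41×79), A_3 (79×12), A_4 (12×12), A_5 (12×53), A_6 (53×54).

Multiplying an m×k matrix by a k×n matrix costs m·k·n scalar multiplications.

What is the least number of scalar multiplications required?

Adjacent pairs: A_1A_2 = 78·41·79 = 252642; A_2A_3 = 41·79·12 = 38868; A_3A_4 = 79·12·12 = 11376; A_4A_5 = 12·12·53 = 7632; A_5A_6 = 12·53·54 = 34344.
Length 3: A_1..A_3: k=1: 0+38868+78·41·12=77244; k=2: 252642+0+78·79·12=326586 → min 77244 | A_2..A_4: k=2: 0+11376+41·79·12=50244; k=3: 38868+0+41·12·12=44772 → min 44772 | A_3..A_5: k=3: 0+7632+79·12·53=57876; k=4: 11376+0+79·12·53=61620 → min 57876 | A_4..A_6: k=4: 0+34344+12·12·54=42120; k=5: 7632+0+12·53·54=41976 → min 41976.
Length 4: A_1..A_4: k=1: 0+44772+78·41·12=83148; k=2: 252642+11376+78·79·12=337962; k=3: 77244+0+78·12·12=88476 → min 83148 | A_2..A_5: k=2: 0+57876+41·79·53=229543; k=3: 38868+7632+41·12·53=72576; k=4: 44772+0+41·12·53=70848 → min 70848 | A_3..A_6: k=3: 0+41976+79·12·54=93168; k=4: 11376+34344+79·12·54=96912; k=5: 57876+0+79·53·54=283974 → min 93168.
Length 5: A_1..A_5: k=1: 0+70848+78·41·53=240342; k=2: 252642+57876+78·79·53=637104; k=3: 77244+7632+78·12·53=134484; k=4: 83148+0+78·12·53=132756 → min 132756 | A_2..A_6: k=2: 0+93168+41·79·54=268074; k=3: 38868+41976+41·12·54=107412; k=4: 44772+34344+41·12·54=105684; k=5: 70848+0+41·53·54=188190 → min 105684.
Length 6: A_1..A_6: k=1: 0+105684+78·41·54=278376; k=2: 252642+93168+78·79·54=678558; k=3: 77244+41976+78·12·54=169764; k=4: 83148+34344+78·12·54=168036; k=5: 132756+0+78·53·54=355992 → min 168036.
Optimal order: ((A_1 · ((A_2 · A_3) · A_4)) · (A_5 · A_6)) with cost 168036.

168036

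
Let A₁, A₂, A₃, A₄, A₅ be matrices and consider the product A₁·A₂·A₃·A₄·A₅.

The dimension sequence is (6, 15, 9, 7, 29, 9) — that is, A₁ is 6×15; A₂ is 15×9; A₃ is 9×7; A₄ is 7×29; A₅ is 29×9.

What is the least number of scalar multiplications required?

3393

Adjacent pairs: A₁A₂ = 6·15·9 = 810; A₂A₃ = 15·9·7 = 945; A₃A₄ = 9·7·29 = 1827; A₄A₅ = 7·29·9 = 1827.
Length 3: A₁..A₃: k=1: 0+945+6·15·7=1575; k=2: 810+0+6·9·7=1188 → min 1188 | A₂..A₄: k=2: 0+1827+15·9·29=5742; k=3: 945+0+15·7·29=3990 → min 3990 | A₃..A₅: k=3: 0+1827+9·7·9=2394; k=4: 1827+0+9·29·9=4176 → min 2394.
Length 4: A₁..A₄: k=1: 0+3990+6·15·29=6600; k=2: 810+1827+6·9·29=4203; k=3: 1188+0+6·7·29=2406 → min 2406 | A₂..A₅: k=2: 0+2394+15·9·9=3609; k=3: 945+1827+15·7·9=3717; k=4: 3990+0+15·29·9=7905 → min 3609.
Length 5: A₁..A₅: k=1: 0+3609+6·15·9=4419; k=2: 810+2394+6·9·9=3690; k=3: 1188+1827+6·7·9=3393; k=4: 2406+0+6·29·9=3972 → min 3393.
Optimal order: (((A₁·A₂)·A₃)·(A₄·A₅)) with cost 3393.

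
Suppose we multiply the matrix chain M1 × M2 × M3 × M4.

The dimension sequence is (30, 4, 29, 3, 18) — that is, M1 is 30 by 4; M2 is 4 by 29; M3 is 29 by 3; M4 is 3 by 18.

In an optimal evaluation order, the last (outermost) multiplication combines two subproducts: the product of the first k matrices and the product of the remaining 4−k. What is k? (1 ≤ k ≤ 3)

Adjacent pairs: M1M2 = 30·4·29 = 3480; M2M3 = 4·29·3 = 348; M3M4 = 29·3·18 = 1566.
Length 3: M1..M3: k=1: 0+348+30·4·3=708; k=2: 3480+0+30·29·3=6090 → min 708 | M2..M4: k=2: 0+1566+4·29·18=3654; k=3: 348+0+4·3·18=564 → min 564.
Top-level splits: k=1: (M1..M1)·(M2..M4) → 0+564+30·4·18 = 2724; k=2: (M1..M2)·(M3..M4) → 3480+1566+30·29·18 = 20706; k=3: (M1..M3)·(M4..M4) → 708+0+30·3·18 = 2328.
Best split is after M3, i.e. k = 3.

3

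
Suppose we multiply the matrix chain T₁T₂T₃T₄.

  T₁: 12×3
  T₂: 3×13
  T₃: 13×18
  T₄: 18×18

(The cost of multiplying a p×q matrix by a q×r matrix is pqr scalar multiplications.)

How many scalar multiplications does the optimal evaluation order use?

2322

Adjacent pairs: T₁T₂ = 12·3·13 = 468; T₂T₃ = 3·13·18 = 702; T₃T₄ = 13·18·18 = 4212.
Length 3: T₁..T₃: k=1: 0+702+12·3·18=1350; k=2: 468+0+12·13·18=3276 → min 1350 | T₂..T₄: k=2: 0+4212+3·13·18=4914; k=3: 702+0+3·18·18=1674 → min 1674.
Length 4: T₁..T₄: k=1: 0+1674+12·3·18=2322; k=2: 468+4212+12·13·18=7488; k=3: 1350+0+12·18·18=5238 → min 2322.
Optimal order: (T₁((T₂T₃)T₄)) with cost 2322.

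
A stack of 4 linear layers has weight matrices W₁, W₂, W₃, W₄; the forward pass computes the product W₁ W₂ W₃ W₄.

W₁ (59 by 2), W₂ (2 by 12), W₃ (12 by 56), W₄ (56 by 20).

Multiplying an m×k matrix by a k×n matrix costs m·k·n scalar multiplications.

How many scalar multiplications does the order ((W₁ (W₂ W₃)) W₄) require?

(W₂ W₃): 2×12 by 12×56 → 2×56, cost 2·12·56 = 1344
(W₁ (W₂ W₃)): 59×2 by 2×56 → 59×56, cost 59·2·56 = 6608; cumulative 7952
((W₁ (W₂ W₃)) W₄): 59×56 by 56×20 → 59×20, cost 59·56·20 = 66080; cumulative 74032
Total: 74032 scalar multiplications.

74032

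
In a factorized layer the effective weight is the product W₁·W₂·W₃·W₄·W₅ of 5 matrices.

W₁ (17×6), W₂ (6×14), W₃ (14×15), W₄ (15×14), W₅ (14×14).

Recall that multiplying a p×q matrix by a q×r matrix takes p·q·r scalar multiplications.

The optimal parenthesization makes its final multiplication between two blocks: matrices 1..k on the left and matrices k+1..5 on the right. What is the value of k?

Adjacent pairs: W₁W₂ = 17·6·14 = 1428; W₂W₃ = 6·14·15 = 1260; W₃W₄ = 14·15·14 = 2940; W₄W₅ = 15·14·14 = 2940.
Length 3: W₁..W₃: k=1: 0+1260+17·6·15=2790; k=2: 1428+0+17·14·15=4998 → min 2790 | W₂..W₄: k=2: 0+2940+6·14·14=4116; k=3: 1260+0+6·15·14=2520 → min 2520 | W₃..W₅: k=3: 0+2940+14·15·14=5880; k=4: 2940+0+14·14·14=5684 → min 5684.
Length 4: W₁..W₄: k=1: 0+2520+17·6·14=3948; k=2: 1428+2940+17·14·14=7700; k=3: 2790+0+17·15·14=6360 → min 3948 | W₂..W₅: k=2: 0+5684+6·14·14=6860; k=3: 1260+2940+6·15·14=5460; k=4: 2520+0+6·14·14=3696 → min 3696.
Top-level splits: k=1: (W₁..W₁)·(W₂..W₅) → 0+3696+17·6·14 = 5124; k=2: (W₁..W₂)·(W₃..W₅) → 1428+5684+17·14·14 = 10444; k=3: (W₁..W₃)·(W₄..W₅) → 2790+2940+17·15·14 = 9300; k=4: (W₁..W₄)·(W₅..W₅) → 3948+0+17·14·14 = 7280.
Best split is after W₁, i.e. k = 1.

1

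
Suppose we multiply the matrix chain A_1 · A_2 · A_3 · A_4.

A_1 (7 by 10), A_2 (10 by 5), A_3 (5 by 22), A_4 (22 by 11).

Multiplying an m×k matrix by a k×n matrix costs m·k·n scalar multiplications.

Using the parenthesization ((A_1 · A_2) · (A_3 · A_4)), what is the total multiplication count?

(A_1 · A_2): 7×10 by 10×5 → 7×5, cost 7·10·5 = 350
(A_3 · A_4): 5×22 by 22×11 → 5×11, cost 5·22·11 = 1210
((A_1 · A_2) · (A_3 · A_4)): 7×5 by 5×11 → 7×11, cost 7·5·11 = 385; cumulative 1945
Total: 1945 scalar multiplications.

1945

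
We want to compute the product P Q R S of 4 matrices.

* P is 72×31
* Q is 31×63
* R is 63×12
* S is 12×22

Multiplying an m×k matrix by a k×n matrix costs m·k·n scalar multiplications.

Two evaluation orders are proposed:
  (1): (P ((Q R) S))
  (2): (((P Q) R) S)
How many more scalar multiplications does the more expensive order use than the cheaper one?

133332

Order (1) = (P ((Q R) S)): (Q R): 31×63 by 63×12 → 31×12, cost 31·63·12 = 23436; ((Q R) S): 31×12 by 12×22 → 31×22, cost 31·12·22 = 8184; cumulative 31620; (P ((Q R) S)): 72×31 by 31×22 → 72×22, cost 72·31·22 = 49104; cumulative 80724. Total 80724.
Order (2) = (((P Q) R) S): (P Q): 72×31 by 31×63 → 72×63, cost 72·31·63 = 140616; ((P Q) R): 72×63 by 63×12 → 72×12, cost 72·63·12 = 54432; cumulative 195048; (((P Q) R) S): 72×12 by 12×22 → 72×22, cost 72·12·22 = 19008; cumulative 214056. Total 214056.
Difference: |80724 − 214056| = 133332.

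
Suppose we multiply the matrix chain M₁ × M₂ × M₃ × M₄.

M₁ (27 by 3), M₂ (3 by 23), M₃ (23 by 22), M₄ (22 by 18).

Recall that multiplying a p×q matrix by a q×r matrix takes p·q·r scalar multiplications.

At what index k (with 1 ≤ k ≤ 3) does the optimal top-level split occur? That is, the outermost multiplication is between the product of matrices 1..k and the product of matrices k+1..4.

1

Adjacent pairs: M₁M₂ = 27·3·23 = 1863; M₂M₃ = 3·23·22 = 1518; M₃M₄ = 23·22·18 = 9108.
Length 3: M₁..M₃: k=1: 0+1518+27·3·22=3300; k=2: 1863+0+27·23·22=15525 → min 3300 | M₂..M₄: k=2: 0+9108+3·23·18=10350; k=3: 1518+0+3·22·18=2706 → min 2706.
Top-level splits: k=1: (M₁..M₁)·(M₂..M₄) → 0+2706+27·3·18 = 4164; k=2: (M₁..M₂)·(M₃..M₄) → 1863+9108+27·23·18 = 22149; k=3: (M₁..M₃)·(M₄..M₄) → 3300+0+27·22·18 = 13992.
Best split is after M₁, i.e. k = 1.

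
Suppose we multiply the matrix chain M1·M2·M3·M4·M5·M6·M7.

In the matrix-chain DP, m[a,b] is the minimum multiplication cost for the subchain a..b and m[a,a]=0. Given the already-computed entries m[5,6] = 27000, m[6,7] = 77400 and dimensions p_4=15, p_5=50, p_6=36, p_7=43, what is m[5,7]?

50220

m[5,7] = min over k∈[5,6] of m[5,k]+m[k+1,7]+p_{4}·p_k·p_{7}.
k=5: 0 + 77400 + 15·50·43 = 109650; k=6: 27000 + 0 + 15·36·43 = 50220.
Minimum: 50220 at k=6.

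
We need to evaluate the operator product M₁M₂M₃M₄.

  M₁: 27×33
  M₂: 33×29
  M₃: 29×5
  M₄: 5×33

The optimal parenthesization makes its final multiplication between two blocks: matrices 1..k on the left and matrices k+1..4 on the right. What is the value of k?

Adjacent pairs: M₁M₂ = 27·33·29 = 25839; M₂M₃ = 33·29·5 = 4785; M₃M₄ = 29·5·33 = 4785.
Length 3: M₁..M₃: k=1: 0+4785+27·33·5=9240; k=2: 25839+0+27·29·5=29754 → min 9240 | M₂..M₄: k=2: 0+4785+33·29·33=36366; k=3: 4785+0+33·5·33=10230 → min 10230.
Top-level splits: k=1: (M₁..M₁)·(M₂..M₄) → 0+10230+27·33·33 = 39633; k=2: (M₁..M₂)·(M₃..M₄) → 25839+4785+27·29·33 = 56463; k=3: (M₁..M₃)·(M₄..M₄) → 9240+0+27·5·33 = 13695.
Best split is after M₃, i.e. k = 3.

3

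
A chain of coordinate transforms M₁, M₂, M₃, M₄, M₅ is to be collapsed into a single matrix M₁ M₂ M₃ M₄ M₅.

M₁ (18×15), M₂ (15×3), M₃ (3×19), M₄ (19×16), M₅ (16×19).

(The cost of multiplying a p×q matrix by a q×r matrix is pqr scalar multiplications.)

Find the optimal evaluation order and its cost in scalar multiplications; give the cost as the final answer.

3660

Adjacent pairs: M₁M₂ = 18·15·3 = 810; M₂M₃ = 15·3·19 = 855; M₃M₄ = 3·19·16 = 912; M₄M₅ = 19·16·19 = 5776.
Length 3: M₁..M₃: k=1: 0+855+18·15·19=5985; k=2: 810+0+18·3·19=1836 → min 1836 | M₂..M₄: k=2: 0+912+15·3·16=1632; k=3: 855+0+15·19·16=5415 → min 1632 | M₃..M₅: k=3: 0+5776+3·19·19=6859; k=4: 912+0+3·16·19=1824 → min 1824.
Length 4: M₁..M₄: k=1: 0+1632+18·15·16=5952; k=2: 810+912+18·3·16=2586; k=3: 1836+0+18·19·16=7308 → min 2586 | M₂..M₅: k=2: 0+1824+15·3·19=2679; k=3: 855+5776+15·19·19=12046; k=4: 1632+0+15·16·19=6192 → min 2679.
Length 5: M₁..M₅: k=1: 0+2679+18·15·19=7809; k=2: 810+1824+18·3·19=3660; k=3: 1836+5776+18·19·19=14110; k=4: 2586+0+18·16·19=8058 → min 3660.
Optimal parenthesization: ((M₁ M₂) ((M₃ M₄) M₅)) with cost 3660.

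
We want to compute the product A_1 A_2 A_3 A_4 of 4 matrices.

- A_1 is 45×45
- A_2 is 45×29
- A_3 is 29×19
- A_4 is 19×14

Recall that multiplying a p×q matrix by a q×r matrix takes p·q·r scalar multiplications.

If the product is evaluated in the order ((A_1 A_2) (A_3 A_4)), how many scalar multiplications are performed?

(A_1 A_2): 45×45 by 45×29 → 45×29, cost 45·45·29 = 58725
(A_3 A_4): 29×19 by 19×14 → 29×14, cost 29·19·14 = 7714
((A_1 A_2) (A_3 A_4)): 45×29 by 29×14 → 45×14, cost 45·29·14 = 18270; cumulative 84709
Total: 84709 scalar multiplications.

84709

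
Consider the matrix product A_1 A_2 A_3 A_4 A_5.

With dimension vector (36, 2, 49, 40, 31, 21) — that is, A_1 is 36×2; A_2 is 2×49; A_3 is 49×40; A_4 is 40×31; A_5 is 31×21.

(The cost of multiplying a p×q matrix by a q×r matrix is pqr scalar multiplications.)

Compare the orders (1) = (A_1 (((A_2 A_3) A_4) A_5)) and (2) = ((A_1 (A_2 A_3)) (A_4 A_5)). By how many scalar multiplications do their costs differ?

53866

Order (1) = (A_1 (((A_2 A_3) A_4) A_5)): (A_2 A_3): 2×49 by 49×40 → 2×40, cost 2·49·40 = 3920; ((A_2 A_3) A_4): 2×40 by 40×31 → 2×31, cost 2·40·31 = 2480; cumulative 6400; (((A_2 A_3) A_4) A_5): 2×31 by 31×21 → 2×21, cost 2·31·21 = 1302; cumulative 7702; (A_1 (((A_2 A_3) A_4) A_5)): 36×2 by 2×21 → 36×21, cost 36·2·21 = 1512; cumulative 9214. Total 9214.
Order (2) = ((A_1 (A_2 A_3)) (A_4 A_5)): (A_2 A_3): 2×49 by 49×40 → 2×40, cost 2·49·40 = 3920; (A_1 (A_2 A_3)): 36×2 by 2×40 → 36×40, cost 36·2·40 = 2880; cumulative 6800; (A_4 A_5): 40×31 by 31×21 → 40×21, cost 40·31·21 = 26040; ((A_1 (A_2 A_3)) (A_4 A_5)): 36×40 by 40×21 → 36×21, cost 36·40·21 = 30240; cumulative 63080. Total 63080.
Difference: |9214 − 63080| = 53866.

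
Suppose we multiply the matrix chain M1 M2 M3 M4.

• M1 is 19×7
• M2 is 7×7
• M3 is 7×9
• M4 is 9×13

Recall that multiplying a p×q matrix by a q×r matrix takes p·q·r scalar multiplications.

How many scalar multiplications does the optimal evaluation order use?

Adjacent pairs: M1M2 = 19·7·7 = 931; M2M3 = 7·7·9 = 441; M3M4 = 7·9·13 = 819.
Length 3: M1..M3: k=1: 0+441+19·7·9=1638; k=2: 931+0+19·7·9=2128 → min 1638 | M2..M4: k=2: 0+819+7·7·13=1456; k=3: 441+0+7·9·13=1260 → min 1260.
Length 4: M1..M4: k=1: 0+1260+19·7·13=2989; k=2: 931+819+19·7·13=3479; k=3: 1638+0+19·9·13=3861 → min 2989.
Optimal order: (M1 ((M2 M3) M4)) with cost 2989.

2989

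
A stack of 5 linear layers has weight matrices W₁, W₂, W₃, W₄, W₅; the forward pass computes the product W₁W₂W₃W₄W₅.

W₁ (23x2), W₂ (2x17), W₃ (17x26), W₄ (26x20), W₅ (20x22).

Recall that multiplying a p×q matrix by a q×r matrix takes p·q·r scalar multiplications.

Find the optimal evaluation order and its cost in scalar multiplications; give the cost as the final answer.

3816

Adjacent pairs: W₁W₂ = 23·2·17 = 782; W₂W₃ = 2·17·26 = 884; W₃W₄ = 17·26·20 = 8840; W₄W₅ = 26·20·22 = 11440.
Length 3: W₁..W₃: k=1: 0+884+23·2·26=2080; k=2: 782+0+23·17·26=10948 → min 2080 | W₂..W₄: k=2: 0+8840+2·17·20=9520; k=3: 884+0+2·26·20=1924 → min 1924 | W₃..W₅: k=3: 0+11440+17·26·22=21164; k=4: 8840+0+17·20·22=16320 → min 16320.
Length 4: W₁..W₄: k=1: 0+1924+23·2·20=2844; k=2: 782+8840+23·17·20=17442; k=3: 2080+0+23·26·20=14040 → min 2844 | W₂..W₅: k=2: 0+16320+2·17·22=17068; k=3: 884+11440+2·26·22=13468; k=4: 1924+0+2·20·22=2804 → min 2804.
Length 5: W₁..W₅: k=1: 0+2804+23·2·22=3816; k=2: 782+16320+23·17·22=25704; k=3: 2080+11440+23·26·22=26676; k=4: 2844+0+23·20·22=12964 → min 3816.
Optimal parenthesization: (W₁(((W₂W₃)W₄)W₅)) with cost 3816.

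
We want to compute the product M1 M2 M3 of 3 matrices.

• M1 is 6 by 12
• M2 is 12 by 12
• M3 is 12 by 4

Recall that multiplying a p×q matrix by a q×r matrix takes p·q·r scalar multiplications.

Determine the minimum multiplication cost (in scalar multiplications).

864

Order (M1 (M2 M3)): (M2 M3): 12×12 by 12×4 → 12×4, cost 12·12·4 = 576; (M1 (M2 M3)): 6×12 by 12×4 → 6×4, cost 6·12·4 = 288; cumulative 864. Total 864.
Order ((M1 M2) M3): (M1 M2): 6×12 by 12×12 → 6×12, cost 6·12·12 = 864; ((M1 M2) M3): 6×12 by 12×4 → 6×4, cost 6·12·4 = 288; cumulative 1152. Total 1152.
Minimum: 864.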